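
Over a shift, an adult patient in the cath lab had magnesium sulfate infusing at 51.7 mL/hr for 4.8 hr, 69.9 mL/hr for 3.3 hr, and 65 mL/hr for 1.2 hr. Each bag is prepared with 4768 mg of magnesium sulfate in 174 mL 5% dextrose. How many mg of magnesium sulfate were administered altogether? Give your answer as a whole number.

15258 mg

Concentration = 4768 mg ÷ 174 mL = 27.4023 mg/mL
Stage 1: 51.7 mL/hr × 4.8 hr = 248.16 mL → 248.16 mL × 27.4023 mg/mL = 6800.154 mg
Stage 2: 69.9 mL/hr × 3.3 hr = 230.67 mL → 230.67 mL × 27.4023 mg/mL = 6320.888 mg
Stage 3: 65 mL/hr × 1.2 hr = 78 mL → 78 mL × 27.4023 mg/mL = 2137.379 mg
Total = 6800.154 + 6320.888 + 2137.379 = 15258.42 mg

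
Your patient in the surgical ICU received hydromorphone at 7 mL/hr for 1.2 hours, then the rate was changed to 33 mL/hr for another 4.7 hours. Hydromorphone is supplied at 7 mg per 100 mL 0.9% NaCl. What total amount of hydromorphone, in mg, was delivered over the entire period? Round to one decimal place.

Concentration = 7 mg ÷ 100 mL = 0.07 mg/mL
Stage 1: 7 mL/hr × 1.2 hr = 8.4 mL → 8.4 mL × 0.07 mg/mL = 0.588 mg
Stage 2: 33 mL/hr × 4.7 hr = 155.1 mL → 155.1 mL × 0.07 mg/mL = 10.857 mg
Total = 0.588 + 10.857 = 11.445 mg

11.4 mg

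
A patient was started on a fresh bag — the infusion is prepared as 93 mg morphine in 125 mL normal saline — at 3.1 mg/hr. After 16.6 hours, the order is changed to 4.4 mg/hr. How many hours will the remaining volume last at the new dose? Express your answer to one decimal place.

9.4 hours

Initial rate:
Concentration = 93 mg ÷ 125 mL = 0.744 mg/mL
Rate = 3.1 mg/hr ÷ 0.744 mg/mL = 4.166667 mL/hr
Volume infused so far = 4.166667 mL/hr × 16.6 hr = 69.16667 mL
Volume remaining = 125 − 69.16667 = 55.83333 mL
New rate:
Rate = 4.4 mg/hr ÷ 0.744 mg/mL = 5.913978 mL/hr
Time remaining = 55.83333 mL ÷ 5.913978 mL/hr = 9.440909 hr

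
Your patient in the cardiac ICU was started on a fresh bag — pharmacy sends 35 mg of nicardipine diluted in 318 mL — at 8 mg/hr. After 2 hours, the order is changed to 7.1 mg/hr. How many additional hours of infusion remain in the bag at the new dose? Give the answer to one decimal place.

Initial rate:
Concentration = 35 mg ÷ 318 mL = 0.1100629 mg/mL
Rate = 8 mg/hr ÷ 0.1100629 mg/mL = 72.68571 mL/hr
Volume infused so far = 72.68571 mL/hr × 2 hr = 145.3714 mL
Volume remaining = 318 − 145.3714 = 172.6286 mL
New rate:
Rate = 7.1 mg/hr ÷ 0.1100629 mg/mL = 64.50857 mL/hr
Time remaining = 172.6286 mL ÷ 64.50857 mL/hr = 2.676056 hr

2.7 hours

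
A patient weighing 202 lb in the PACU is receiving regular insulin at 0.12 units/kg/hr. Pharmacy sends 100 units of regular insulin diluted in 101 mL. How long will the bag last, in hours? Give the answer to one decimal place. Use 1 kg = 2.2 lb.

Weight = 202 lb ÷ 2.2 lb/kg = 91.81818 kg
Dose = 0.12 units/kg/hr × 91.81818 kg = 11.01818 units/hr
Concentration = 100 units ÷ 101 mL = 0.990099 units/mL
Rate = 11.01818 units/hr ÷ 0.990099 units/mL = 11.12836 mL/hr
Duration = 101 mL ÷ 11.12836 mL/hr = 9.075908 hr

9.1 hours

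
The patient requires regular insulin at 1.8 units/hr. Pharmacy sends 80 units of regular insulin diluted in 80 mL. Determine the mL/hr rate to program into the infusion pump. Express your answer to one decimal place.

1.8 mL/hr

Concentration = 80 units ÷ 80 mL = 1 units/mL
Rate = 1.8 units/hr ÷ 1 units/mL = 1.8 mL/hr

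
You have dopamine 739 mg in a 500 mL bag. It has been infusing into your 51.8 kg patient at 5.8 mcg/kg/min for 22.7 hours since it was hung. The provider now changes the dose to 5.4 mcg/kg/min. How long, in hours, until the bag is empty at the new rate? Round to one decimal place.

Initial rate:
Dose = 5.8 mcg/kg/min × 51.8 kg = 300.44 mcg/min
300.44 mcg/min × 60 min/hr = 18026.4 mcg/hr
Concentration = 739 mg ÷ 500 mL = 1.478 mg/mL = 1478 mcg/mL
Rate = 18026.4 mcg/hr ÷ 1478 mcg/mL = 12.19648 mL/hr
Volume infused so far = 12.19648 mL/hr × 22.7 hr = 276.8601 mL
Volume remaining = 500 − 276.8601 = 223.1399 mL
New rate:
Dose = 5.4 mcg/kg/min × 51.8 kg = 279.72 mcg/min
279.72 mcg/min × 60 min/hr = 16783.2 mcg/hr
Rate = 16783.2 mcg/hr ÷ 1478 mcg/mL = 11.35535 mL/hr
Time remaining = 223.1399 mL ÷ 11.35535 mL/hr = 19.65065 hr

19.7 hours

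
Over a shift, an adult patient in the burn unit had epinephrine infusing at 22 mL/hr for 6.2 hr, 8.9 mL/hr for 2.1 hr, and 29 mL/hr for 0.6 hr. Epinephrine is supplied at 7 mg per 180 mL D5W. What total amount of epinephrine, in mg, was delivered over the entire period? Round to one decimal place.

6.7 mg

Concentration = 7 mg ÷ 180 mL = 0.03888889 mg/mL
Stage 1: 22 mL/hr × 6.2 hr = 136.4 mL → 136.4 mL × 0.03888889 mg/mL = 5.304444 mg
Stage 2: 8.9 mL/hr × 2.1 hr = 18.69 mL → 18.69 mL × 0.03888889 mg/mL = 0.7268333 mg
Stage 3: 29 mL/hr × 0.6 hr = 17.4 mL → 17.4 mL × 0.03888889 mg/mL = 0.6766667 mg
Total = 5.304444 + 0.7268333 + 0.6766667 = 6.707944 mg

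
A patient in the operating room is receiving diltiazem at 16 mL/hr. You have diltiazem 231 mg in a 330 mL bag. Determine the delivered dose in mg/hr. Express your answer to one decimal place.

Concentration = 231 mg ÷ 330 mL = 0.7 mg/mL
Drug rate = 16 mL/hr × 0.7 mg/mL = 11.2 mg/hr

11.2 mg/hr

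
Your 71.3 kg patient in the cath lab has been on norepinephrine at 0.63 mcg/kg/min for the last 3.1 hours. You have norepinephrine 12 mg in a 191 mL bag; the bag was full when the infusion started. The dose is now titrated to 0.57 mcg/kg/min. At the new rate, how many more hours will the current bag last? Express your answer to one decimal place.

1.5 hours

Initial rate:
Dose = 0.63 mcg/kg/min × 71.3 kg = 44.919 mcg/min
44.919 mcg/min × 60 min/hr = 2695.14 mcg/hr
Concentration = 12 mg ÷ 191 mL = 0.06282723 mg/mL = 62.82723 mcg/mL
Rate = 2695.14 mcg/hr ÷ 62.82723 mcg/mL = 42.89764 mL/hr
Volume infused so far = 42.89764 mL/hr × 3.1 hr = 132.9827 mL
Volume remaining = 191 − 132.9827 = 58.0173 mL
New rate:
Dose = 0.57 mcg/kg/min × 71.3 kg = 40.641 mcg/min
40.641 mcg/min × 60 min/hr = 2438.46 mcg/hr
Rate = 2438.46 mcg/hr ÷ 62.82723 mcg/mL = 38.81216 mL/hr
Time remaining = 58.0173 mL ÷ 38.81216 mL/hr = 1.494823 hr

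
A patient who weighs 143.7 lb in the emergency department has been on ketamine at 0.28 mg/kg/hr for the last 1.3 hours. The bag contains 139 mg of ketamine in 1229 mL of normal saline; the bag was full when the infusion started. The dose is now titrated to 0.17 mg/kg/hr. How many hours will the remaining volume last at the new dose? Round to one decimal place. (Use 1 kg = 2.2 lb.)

Initial rate:
Weight = 143.7 lb ÷ 2.2 lb/kg = 65.31818 kg
Dose = 0.28 mg/kg/hr × 65.31818 kg = 18.28909 mg/hr
Concentration = 139 mg ÷ 1229 mL = 0.1131001 mg/mL
Rate = 18.28909 mg/hr ÷ 0.1131001 mg/mL = 161.7071 mL/hr
Volume infused so far = 161.7071 mL/hr × 1.3 hr = 210.2193 mL
Volume remaining = 1229 − 210.2193 = 1018.781 mL
New rate:
Dose = 0.17 mg/kg/hr × 65.31818 kg = 11.10409 mg/hr
Rate = 11.10409 mg/hr ÷ 0.1131001 mg/mL = 98.17934 mL/hr
Time remaining = 1018.781 mL ÷ 98.17934 mL/hr = 10.37673 hr

10.4 hours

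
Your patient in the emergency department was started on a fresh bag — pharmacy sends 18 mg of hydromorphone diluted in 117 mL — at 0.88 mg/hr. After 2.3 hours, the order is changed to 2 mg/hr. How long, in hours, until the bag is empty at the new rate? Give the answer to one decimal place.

Initial rate:
Concentration = 18 mg ÷ 117 mL = 0.1538462 mg/mL
Rate = 0.88 mg/hr ÷ 0.1538462 mg/mL = 5.72 mL/hr
Volume infused so far = 5.72 mL/hr × 2.3 hr = 13.156 mL
Volume remaining = 117 − 13.156 = 103.844 mL
New rate:
Rate = 2 mg/hr ÷ 0.1538462 mg/mL = 13 mL/hr
Time remaining = 103.844 mL ÷ 13 mL/hr = 7.988 hr

8.0 hours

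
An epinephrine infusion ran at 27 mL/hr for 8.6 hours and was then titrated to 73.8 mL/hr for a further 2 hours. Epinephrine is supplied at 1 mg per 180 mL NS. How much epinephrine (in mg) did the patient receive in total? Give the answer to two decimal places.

2.11 mg

Concentration = 1 mg ÷ 180 mL = 0.005555556 mg/mL
Stage 1: 27 mL/hr × 8.6 hr = 232.2 mL → 232.2 mL × 0.005555556 mg/mL = 1.29 mg
Stage 2: 73.8 mL/hr × 2 hr = 147.6 mL → 147.6 mL × 0.005555556 mg/mL = 0.82 mg
Total = 1.29 + 0.82 = 2.11 mg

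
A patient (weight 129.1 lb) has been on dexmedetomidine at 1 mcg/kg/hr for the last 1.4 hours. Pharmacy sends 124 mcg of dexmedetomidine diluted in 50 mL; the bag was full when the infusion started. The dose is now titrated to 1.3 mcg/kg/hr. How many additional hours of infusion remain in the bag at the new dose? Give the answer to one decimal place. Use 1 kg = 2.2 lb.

Initial rate:
Weight = 129.1 lb ÷ 2.2 lb/kg = 58.68182 kg
Dose = 1 mcg/kg/hr × 58.68182 kg = 58.68182 mcg/hr
Concentration = 124 mcg ÷ 50 mL = 2.48 mcg/mL
Rate = 58.68182 mcg/hr ÷ 2.48 mcg/mL = 23.66202 mL/hr
Volume infused so far = 23.66202 mL/hr × 1.4 hr = 33.12683 mL
Volume remaining = 50 − 33.12683 = 16.87317 mL
New rate:
Dose = 1.3 mcg/kg/hr × 58.68182 kg = 76.28636 mcg/hr
Rate = 76.28636 mcg/hr ÷ 2.48 mcg/mL = 30.76063 mL/hr
Time remaining = 16.87317 mL ÷ 30.76063 mL/hr = 0.5485313 hr

0.5 hours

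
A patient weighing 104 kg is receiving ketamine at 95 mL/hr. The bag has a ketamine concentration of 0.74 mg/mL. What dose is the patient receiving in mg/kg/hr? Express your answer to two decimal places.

0.68 mg/kg/hr

Drug rate = 95 mL/hr × 0.74 mg/mL = 70.3 mg/hr
70.3 mg/hr ÷ 104 kg = 0.6759615 mg/kg/hr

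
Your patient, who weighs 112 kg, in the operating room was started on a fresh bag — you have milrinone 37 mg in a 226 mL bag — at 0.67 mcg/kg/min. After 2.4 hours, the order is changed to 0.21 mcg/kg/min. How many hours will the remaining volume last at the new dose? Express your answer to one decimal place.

18.6 hours

Initial rate:
Dose = 0.67 mcg/kg/min × 112 kg = 75.04 mcg/min
75.04 mcg/min × 60 min/hr = 4502.4 mcg/hr
Concentration = 37 mg ÷ 226 mL = 0.1637168 mg/mL = 163.7168 mcg/mL
Rate = 4502.4 mcg/hr ÷ 163.7168 mcg/mL = 27.50115 mL/hr
Volume infused so far = 27.50115 mL/hr × 2.4 hr = 66.00275 mL
Volume remaining = 226 − 66.00275 = 159.9972 mL
New rate:
Dose = 0.21 mcg/kg/min × 112 kg = 23.52 mcg/min
23.52 mcg/min × 60 min/hr = 1411.2 mcg/hr
Rate = 1411.2 mcg/hr ÷ 163.7168 mcg/mL = 8.619762 mL/hr
Time remaining = 159.9972 mL ÷ 8.619762 mL/hr = 18.56168 hr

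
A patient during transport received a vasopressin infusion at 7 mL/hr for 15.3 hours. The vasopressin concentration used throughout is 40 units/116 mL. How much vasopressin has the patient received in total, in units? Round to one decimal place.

36.9 units

Concentration = 40 units ÷ 116 mL = 0.3448276 units/mL
Drug rate = 7 mL/hr × 0.3448276 units/mL = 2.413793 units/hr
Total = 2.413793 units/hr × 15.3 hr = 36.93103 units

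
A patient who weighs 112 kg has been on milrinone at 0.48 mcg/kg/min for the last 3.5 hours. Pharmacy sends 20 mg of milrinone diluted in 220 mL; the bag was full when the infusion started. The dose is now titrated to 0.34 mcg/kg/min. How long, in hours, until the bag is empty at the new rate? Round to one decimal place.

Initial rate:
Dose = 0.48 mcg/kg/min × 112 kg = 53.76 mcg/min
53.76 mcg/min × 60 min/hr = 3225.6 mcg/hr
Concentration = 20 mg ÷ 220 mL = 0.09090909 mg/mL = 90.90909 mcg/mL
Rate = 3225.6 mcg/hr ÷ 90.90909 mcg/mL = 35.4816 mL/hr
Volume infused so far = 35.4816 mL/hr × 3.5 hr = 124.1856 mL
Volume remaining = 220 − 124.1856 = 95.8144 mL
New rate:
Dose = 0.34 mcg/kg/min × 112 kg = 38.08 mcg/min
38.08 mcg/min × 60 min/hr = 2284.8 mcg/hr
Rate = 2284.8 mcg/hr ÷ 90.90909 mcg/mL = 25.1328 mL/hr
Time remaining = 95.8144 mL ÷ 25.1328 mL/hr = 3.812325 hr

3.8 hours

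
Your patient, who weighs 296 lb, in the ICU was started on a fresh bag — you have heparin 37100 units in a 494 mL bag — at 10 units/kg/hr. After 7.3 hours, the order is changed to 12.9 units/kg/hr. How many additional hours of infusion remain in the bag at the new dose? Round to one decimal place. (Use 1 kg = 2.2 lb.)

15.7 hours

Initial rate:
Weight = 296 lb ÷ 2.2 lb/kg = 134.5455 kg
Dose = 10 units/kg/hr × 134.5455 kg = 1345.455 units/hr
Concentration = 37100 units ÷ 494 mL = 75.10121 units/mL
Rate = 1345.455 units/hr ÷ 75.10121 units/mL = 17.91522 mL/hr
Volume infused so far = 17.91522 mL/hr × 7.3 hr = 130.7811 mL
Volume remaining = 494 − 130.7811 = 363.2189 mL
New rate:
Dose = 12.9 units/kg/hr × 134.5455 kg = 1735.636 units/hr
Rate = 1735.636 units/hr ÷ 75.10121 units/mL = 23.11063 mL/hr
Time remaining = 363.2189 mL ÷ 23.11063 mL/hr = 15.71653 hr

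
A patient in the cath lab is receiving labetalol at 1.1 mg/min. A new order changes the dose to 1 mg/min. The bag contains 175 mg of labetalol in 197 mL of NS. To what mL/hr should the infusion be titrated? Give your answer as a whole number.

68 mL/hr

1 mg/min × 60 min/hr = 60 mg/hr
Concentration = 175 mg ÷ 197 mL = 0.8883249 mg/mL
Rate = 60 mg/hr ÷ 0.8883249 mg/mL = 67.54286 mL/hr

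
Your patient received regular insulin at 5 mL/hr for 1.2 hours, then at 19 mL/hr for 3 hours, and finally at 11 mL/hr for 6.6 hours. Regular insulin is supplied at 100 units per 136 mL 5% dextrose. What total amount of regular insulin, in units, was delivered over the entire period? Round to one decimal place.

99.7 units

Concentration = 100 units ÷ 136 mL = 0.7352941 units/mL
Stage 1: 5 mL/hr × 1.2 hr = 6 mL → 6 mL × 0.7352941 units/mL = 4.411765 units
Stage 2: 19 mL/hr × 3 hr = 57 mL → 57 mL × 0.7352941 units/mL = 41.91176 units
Stage 3: 11 mL/hr × 6.6 hr = 72.6 mL → 72.6 mL × 0.7352941 units/mL = 53.38235 units
Total = 4.411765 + 41.91176 + 53.38235 = 99.70588 units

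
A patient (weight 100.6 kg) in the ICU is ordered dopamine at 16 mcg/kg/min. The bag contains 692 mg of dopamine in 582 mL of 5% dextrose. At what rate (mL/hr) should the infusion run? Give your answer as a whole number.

81 mL/hr

Dose = 16 mcg/kg/min × 100.6 kg = 1609.6 mcg/min
1609.6 mcg/min × 60 min/hr = 96576 mcg/hr
Concentration = 692 mg ÷ 582 mL = 1.189003 mg/mL = 1189.003 mcg/mL
Rate = 96576 mcg/hr ÷ 1189.003 mcg/mL = 81.22432 mL/hr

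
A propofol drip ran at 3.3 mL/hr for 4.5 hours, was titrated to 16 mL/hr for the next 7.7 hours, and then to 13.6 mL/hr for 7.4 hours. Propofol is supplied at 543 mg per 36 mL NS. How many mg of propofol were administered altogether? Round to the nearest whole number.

3600 mg

Concentration = 543 mg ÷ 36 mL = 15.08333 mg/mL
Stage 1: 3.3 mL/hr × 4.5 hr = 14.85 mL → 14.85 mL × 15.08333 mg/mL = 223.9875 mg
Stage 2: 16 mL/hr × 7.7 hr = 123.2 mL → 123.2 mL × 15.08333 mg/mL = 1858.267 mg
Stage 3: 13.6 mL/hr × 7.4 hr = 100.64 mL → 100.64 mL × 15.08333 mg/mL = 1517.987 mg
Total = 223.9875 + 1858.267 + 1517.987 = 3600.241 mg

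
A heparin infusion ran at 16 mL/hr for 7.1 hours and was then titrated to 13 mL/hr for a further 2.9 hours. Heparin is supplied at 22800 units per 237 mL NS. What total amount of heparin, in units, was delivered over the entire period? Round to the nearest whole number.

Concentration = 22800 units ÷ 237 mL = 96.20253 units/mL
Stage 1: 16 mL/hr × 7.1 hr = 113.6 mL → 113.6 mL × 96.20253 units/mL = 10928.61 units
Stage 2: 13 mL/hr × 2.9 hr = 37.7 mL → 37.7 mL × 96.20253 units/mL = 3626.835 units
Total = 10928.61 + 3626.835 = 14555.44 units

14555 units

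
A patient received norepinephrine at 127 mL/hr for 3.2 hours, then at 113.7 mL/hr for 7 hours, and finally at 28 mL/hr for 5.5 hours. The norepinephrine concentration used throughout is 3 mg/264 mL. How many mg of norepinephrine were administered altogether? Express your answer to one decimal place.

Concentration = 3 mg ÷ 264 mL = 0.01136364 mg/mL
Stage 1: 127 mL/hr × 3.2 hr = 406.4 mL → 406.4 mL × 0.01136364 mg/mL = 4.618182 mg
Stage 2: 113.7 mL/hr × 7 hr = 795.9 mL → 795.9 mL × 0.01136364 mg/mL = 9.044318 mg
Stage 3: 28 mL/hr × 5.5 hr = 154 mL → 154 mL × 0.01136364 mg/mL = 1.75 mg
Total = 4.618182 + 9.044318 + 1.75 = 15.4125 mg

15.4 mg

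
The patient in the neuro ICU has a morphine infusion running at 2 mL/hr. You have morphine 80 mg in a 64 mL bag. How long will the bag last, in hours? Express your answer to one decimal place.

Duration = 64 mL ÷ 2 mL/hr = 32 hr

32.0 hours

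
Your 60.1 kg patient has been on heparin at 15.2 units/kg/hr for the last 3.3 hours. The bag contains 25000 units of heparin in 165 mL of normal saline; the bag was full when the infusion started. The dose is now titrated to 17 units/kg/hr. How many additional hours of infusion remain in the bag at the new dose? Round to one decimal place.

21.5 hours

Initial rate:
Dose = 15.2 units/kg/hr × 60.1 kg = 913.52 units/hr
Concentration = 25000 units ÷ 165 mL = 151.5152 units/mL
Rate = 913.52 units/hr ÷ 151.5152 units/mL = 6.029232 mL/hr
Volume infused so far = 6.029232 mL/hr × 3.3 hr = 19.89647 mL
Volume remaining = 165 − 19.89647 = 145.1035 mL
New rate:
Dose = 17 units/kg/hr × 60.1 kg = 1021.7 units/hr
Rate = 1021.7 units/hr ÷ 151.5152 units/mL = 6.74322 mL/hr
Time remaining = 145.1035 mL ÷ 6.74322 mL/hr = 21.51843 hr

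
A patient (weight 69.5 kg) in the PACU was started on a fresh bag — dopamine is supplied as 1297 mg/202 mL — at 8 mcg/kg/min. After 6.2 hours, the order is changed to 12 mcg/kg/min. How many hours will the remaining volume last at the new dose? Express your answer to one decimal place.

Initial rate:
Dose = 8 mcg/kg/min × 69.5 kg = 556 mcg/min
556 mcg/min × 60 min/hr = 33360 mcg/hr
Concentration = 1297 mg ÷ 202 mL = 6.420792 mg/mL = 6420.792 mcg/mL
Rate = 33360 mcg/hr ÷ 6420.792 mcg/mL = 5.195621 mL/hr
Volume infused so far = 5.195621 mL/hr × 6.2 hr = 32.21285 mL
Volume remaining = 202 − 32.21285 = 169.7872 mL
New rate:
Dose = 12 mcg/kg/min × 69.5 kg = 834 mcg/min
834 mcg/min × 60 min/hr = 50040 mcg/hr
Rate = 50040 mcg/hr ÷ 6420.792 mcg/mL = 7.793431 mL/hr
Time remaining = 169.7872 mL ÷ 7.793431 mL/hr = 21.78593 hr

21.8 hours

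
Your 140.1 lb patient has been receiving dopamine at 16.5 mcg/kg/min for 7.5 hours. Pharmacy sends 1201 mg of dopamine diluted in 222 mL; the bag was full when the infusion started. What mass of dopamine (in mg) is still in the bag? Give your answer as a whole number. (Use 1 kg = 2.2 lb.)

Weight = 140.1 lb ÷ 2.2 lb/kg = 63.68182 kg
Dose = 16.5 mcg/kg/min × 63.68182 kg = 1050.75 mcg/min
1050.75 mcg/min × 60 min/hr = 63045 mcg/hr
Concentration = 1201 mg ÷ 222 mL = 5.40991 mg/mL = 5409.91 mcg/mL
Rate = 63045 mcg/hr ÷ 5409.91 mcg/mL = 11.65361 mL/hr
Volume infused = 11.65361 mL/hr × 7.5 hr = 87.4021 mL
Volume remaining = 222 − 87.4021 = 134.5979 mL
Drug remaining = 134.5979 mL × 5409.91 mcg/mL = 728162.5 mcg = 728.1625 mg

728 mg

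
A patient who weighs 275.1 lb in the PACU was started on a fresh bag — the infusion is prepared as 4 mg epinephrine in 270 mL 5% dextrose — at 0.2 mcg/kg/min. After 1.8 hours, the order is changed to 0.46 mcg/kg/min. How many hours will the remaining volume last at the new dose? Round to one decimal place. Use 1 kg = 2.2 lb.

0.4 hours

Initial rate:
Weight = 275.1 lb ÷ 2.2 lb/kg = 125.0455 kg
Dose = 0.2 mcg/kg/min × 125.0455 kg = 25.00909 mcg/min
25.00909 mcg/min × 60 min/hr = 1500.545 mcg/hr
Concentration = 4 mg ÷ 270 mL = 0.01481481 mg/mL = 14.81481 mcg/mL
Rate = 1500.545 mcg/hr ÷ 14.81481 mcg/mL = 101.2868 mL/hr
Volume infused so far = 101.2868 mL/hr × 1.8 hr = 182.3163 mL
Volume remaining = 270 − 182.3163 = 87.68373 mL
New rate:
Dose = 0.46 mcg/kg/min × 125.0455 kg = 57.52091 mcg/min
57.52091 mcg/min × 60 min/hr = 3451.255 mcg/hr
Rate = 3451.255 mcg/hr ÷ 14.81481 mcg/mL = 232.9597 mL/hr
Time remaining = 87.68373 mL ÷ 232.9597 mL/hr = 0.3763901 hr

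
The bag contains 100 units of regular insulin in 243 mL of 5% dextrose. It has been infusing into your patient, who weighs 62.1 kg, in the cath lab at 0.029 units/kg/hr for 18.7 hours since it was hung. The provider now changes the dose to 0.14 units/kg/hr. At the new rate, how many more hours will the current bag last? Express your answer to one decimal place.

7.6 hours

Initial rate:
Dose = 0.029 units/kg/hr × 62.1 kg = 1.8009 units/hr
Concentration = 100 units ÷ 243 mL = 0.4115226 units/mL
Rate = 1.8009 units/hr ÷ 0.4115226 units/mL = 4.376187 mL/hr
Volume infused so far = 4.376187 mL/hr × 18.7 hr = 81.8347 mL
Volume remaining = 243 − 81.8347 = 161.1653 mL
New rate:
Dose = 0.14 units/kg/hr × 62.1 kg = 8.694 units/hr
Rate = 8.694 units/hr ÷ 0.4115226 units/mL = 21.12642 mL/hr
Time remaining = 161.1653 mL ÷ 21.12642 mL/hr = 7.628614 hr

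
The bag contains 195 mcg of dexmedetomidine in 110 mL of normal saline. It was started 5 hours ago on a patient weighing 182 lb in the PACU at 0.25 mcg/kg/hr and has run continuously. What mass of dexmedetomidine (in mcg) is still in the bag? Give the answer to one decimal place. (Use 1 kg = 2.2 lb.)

91.6 mcg

Weight = 182 lb ÷ 2.2 lb/kg = 82.72727 kg
Dose = 0.25 mcg/kg/hr × 82.72727 kg = 20.68182 mcg/hr
Concentration = 195 mcg ÷ 110 mL = 1.772727 mcg/mL
Rate = 20.68182 mcg/hr ÷ 1.772727 mcg/mL = 11.66667 mL/hr
Volume infused = 11.66667 mL/hr × 5 hr = 58.33333 mL
Volume remaining = 110 − 58.33333 = 51.66667 mL
Drug remaining = 51.66667 mL × 1.772727 mcg/mL = 91.59091 mcg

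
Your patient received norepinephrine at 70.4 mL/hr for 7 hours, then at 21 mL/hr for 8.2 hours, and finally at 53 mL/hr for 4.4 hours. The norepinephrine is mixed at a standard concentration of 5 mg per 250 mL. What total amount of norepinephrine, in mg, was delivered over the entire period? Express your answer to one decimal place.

18.0 mg

Concentration = 5 mg ÷ 250 mL = 0.02 mg/mL
Stage 1: 70.4 mL/hr × 7 hr = 492.8 mL → 492.8 mL × 0.02 mg/mL = 9.856 mg
Stage 2: 21 mL/hr × 8.2 hr = 172.2 mL → 172.2 mL × 0.02 mg/mL = 3.444 mg
Stage 3: 53 mL/hr × 4.4 hr = 233.2 mL → 233.2 mL × 0.02 mg/mL = 4.664 mg
Total = 9.856 + 3.444 + 4.664 = 17.964 mg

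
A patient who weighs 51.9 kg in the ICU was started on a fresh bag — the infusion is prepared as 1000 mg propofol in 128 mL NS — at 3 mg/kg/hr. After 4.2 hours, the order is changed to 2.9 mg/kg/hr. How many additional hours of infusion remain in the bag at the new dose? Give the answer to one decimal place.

Initial rate:
Dose = 3 mg/kg/hr × 51.9 kg = 155.7 mg/hr
Concentration = 1000 mg ÷ 128 mL = 7.8125 mg/mL
Rate = 155.7 mg/hr ÷ 7.8125 mg/mL = 19.9296 mL/hr
Volume infused so far = 19.9296 mL/hr × 4.2 hr = 83.70432 mL
Volume remaining = 128 − 83.70432 = 44.29568 mL
New rate:
Dose = 2.9 mg/kg/hr × 51.9 kg = 150.51 mg/hr
Rate = 150.51 mg/hr ÷ 7.8125 mg/mL = 19.26528 mL/hr
Time remaining = 44.29568 mL ÷ 19.26528 mL/hr = 2.299249 hr

2.3 hours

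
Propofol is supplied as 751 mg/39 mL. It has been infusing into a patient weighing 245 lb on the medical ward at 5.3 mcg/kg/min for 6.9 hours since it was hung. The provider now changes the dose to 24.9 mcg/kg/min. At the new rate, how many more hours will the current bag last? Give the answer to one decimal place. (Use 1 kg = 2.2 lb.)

Initial rate:
Weight = 245 lb ÷ 2.2 lb/kg = 111.3636 kg
Dose = 5.3 mcg/kg/min × 111.3636 kg = 590.2273 mcg/min
590.2273 mcg/min × 60 min/hr = 35413.64 mcg/hr
Concentration = 751 mg ÷ 39 mL = 19.25641 mg/mL = 19256.41 mcg/mL
Rate = 35413.64 mcg/hr ÷ 19256.41 mcg/mL = 1.839057 mL/hr
Volume infused so far = 1.839057 mL/hr × 6.9 hr = 12.68949 mL
Volume remaining = 39 − 12.68949 = 26.31051 mL
New rate:
Dose = 24.9 mcg/kg/min × 111.3636 kg = 2772.955 mcg/min
2772.955 mcg/min × 60 min/hr = 166377.3 mcg/hr
Rate = 166377.3 mcg/hr ÷ 19256.41 mcg/mL = 8.640098 mL/hr
Time remaining = 26.31051 mL ÷ 8.640098 mL/hr = 3.045163 hr

3.0 hours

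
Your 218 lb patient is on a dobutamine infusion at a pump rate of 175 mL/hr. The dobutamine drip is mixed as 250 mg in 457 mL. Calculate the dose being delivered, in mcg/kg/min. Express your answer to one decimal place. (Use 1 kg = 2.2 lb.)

16.1 mcg/kg/min

Weight = 218 lb ÷ 2.2 lb/kg = 99.09091 kg
Concentration = 250 mg ÷ 457 mL = 0.547046 mg/mL = 547.046 mcg/mL
Drug rate = 175 mL/hr × 547.046 mcg/mL = 95733.04 mcg/hr
95733.04 mcg/hr ÷ 60 min/hr = 1595.551 mcg/min
1595.551 mcg/min ÷ 99.09091 kg = 16.10189 mcg/kg/min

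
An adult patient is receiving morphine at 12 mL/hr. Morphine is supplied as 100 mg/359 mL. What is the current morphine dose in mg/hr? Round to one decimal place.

Concentration = 100 mg ÷ 359 mL = 0.2785515 mg/mL
Drug rate = 12 mL/hr × 0.2785515 mg/mL = 3.342618 mg/hr

3.3 mg/hr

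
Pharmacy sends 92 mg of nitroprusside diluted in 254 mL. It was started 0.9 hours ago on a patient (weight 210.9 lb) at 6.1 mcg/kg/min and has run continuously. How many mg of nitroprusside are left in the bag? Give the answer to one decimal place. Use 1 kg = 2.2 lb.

60.4 mg

Weight = 210.9 lb ÷ 2.2 lb/kg = 95.86364 kg
Dose = 6.1 mcg/kg/min × 95.86364 kg = 584.7682 mcg/min
584.7682 mcg/min × 60 min/hr = 35086.09 mcg/hr
Concentration = 92 mg ÷ 254 mL = 0.3622047 mg/mL = 362.2047 mcg/mL
Rate = 35086.09 mcg/hr ÷ 362.2047 mcg/mL = 96.86812 mL/hr
Volume infused = 96.86812 mL/hr × 0.9 hr = 87.18131 mL
Volume remaining = 254 − 87.18131 = 166.8187 mL
Drug remaining = 166.8187 mL × 362.2047 mcg/mL = 60422.52 mcg = 60.42252 mg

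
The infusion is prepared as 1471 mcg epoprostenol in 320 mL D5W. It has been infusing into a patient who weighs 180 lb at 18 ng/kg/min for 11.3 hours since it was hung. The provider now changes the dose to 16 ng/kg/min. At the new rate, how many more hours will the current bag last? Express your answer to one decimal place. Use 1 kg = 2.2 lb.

6.0 hours

Initial rate:
Weight = 180 lb ÷ 2.2 lb/kg = 81.81818 kg
Dose = 18 ng/kg/min × 81.81818 kg = 1472.727 ng/min
1472.727 ng/min × 60 min/hr = 88363.64 ng/hr
Concentration = 1471 mcg ÷ 320 mL = 4.596875 mcg/mL = 4596.875 ng/mL
Rate = 88363.64 ng/hr ÷ 4596.875 ng/mL = 19.22254 mL/hr
Volume infused so far = 19.22254 mL/hr × 11.3 hr = 217.2148 mL
Volume remaining = 320 − 217.2148 = 102.7852 mL
New rate:
Dose = 16 ng/kg/min × 81.81818 kg = 1309.091 ng/min
1309.091 ng/min × 60 min/hr = 78545.45 ng/hr
Rate = 78545.45 ng/hr ÷ 4596.875 ng/mL = 17.08671 mL/hr
Time remaining = 102.7852 mL ÷ 17.08671 mL/hr = 6.015509 hr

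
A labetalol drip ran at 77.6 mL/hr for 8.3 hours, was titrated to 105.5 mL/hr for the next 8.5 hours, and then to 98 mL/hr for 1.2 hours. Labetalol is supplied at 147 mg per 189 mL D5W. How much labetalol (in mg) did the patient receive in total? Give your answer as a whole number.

1290 mg

Concentration = 147 mg ÷ 189 mL = 0.7777778 mg/mL
Stage 1: 77.6 mL/hr × 8.3 hr = 644.08 mL → 644.08 mL × 0.7777778 mg/mL = 500.9511 mg
Stage 2: 105.5 mL/hr × 8.5 hr = 896.75 mL → 896.75 mL × 0.7777778 mg/mL = 697.4722 mg
Stage 3: 98 mL/hr × 1.2 hr = 117.6 mL → 117.6 mL × 0.7777778 mg/mL = 91.46667 mg
Total = 500.9511 + 697.4722 + 91.46667 = 1289.89 mg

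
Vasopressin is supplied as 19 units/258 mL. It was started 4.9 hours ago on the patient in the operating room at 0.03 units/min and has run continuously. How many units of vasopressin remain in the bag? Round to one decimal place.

0.03 units/min × 60 min/hr = 1.8 units/hr
Concentration = 19 units ÷ 258 mL = 0.07364341 units/mL
Rate = 1.8 units/hr ÷ 0.07364341 units/mL = 24.44211 mL/hr
Volume infused = 24.44211 mL/hr × 4.9 hr = 119.7663 mL
Volume remaining = 258 − 119.7663 = 138.2337 mL
Drug remaining = 138.2337 mL × 0.07364341 units/mL = 10.18 units

10.2 units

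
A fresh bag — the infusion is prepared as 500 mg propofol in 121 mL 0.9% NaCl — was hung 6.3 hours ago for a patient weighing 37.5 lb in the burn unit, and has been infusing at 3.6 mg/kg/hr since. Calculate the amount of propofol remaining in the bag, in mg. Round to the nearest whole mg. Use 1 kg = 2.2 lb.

113 mg

Weight = 37.5 lb ÷ 2.2 lb/kg = 17.04545 kg
Dose = 3.6 mg/kg/hr × 17.04545 kg = 61.36364 mg/hr
Concentration = 500 mg ÷ 121 mL = 4.132231 mg/mL
Rate = 61.36364 mg/hr ÷ 4.132231 mg/mL = 14.85 mL/hr
Volume infused = 14.85 mL/hr × 6.3 hr = 93.555 mL
Volume remaining = 121 − 93.555 = 27.445 mL
Drug remaining = 27.445 mL × 4.132231 mg/mL = 113.4091 mg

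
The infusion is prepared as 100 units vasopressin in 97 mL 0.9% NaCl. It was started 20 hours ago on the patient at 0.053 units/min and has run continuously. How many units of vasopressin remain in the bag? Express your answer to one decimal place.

0.053 units/min × 60 min/hr = 3.18 units/hr
Concentration = 100 units ÷ 97 mL = 1.030928 units/mL
Rate = 3.18 units/hr ÷ 1.030928 units/mL = 3.0846 mL/hr
Volume infused = 3.0846 mL/hr × 20 hr = 61.692 mL
Volume remaining = 97 − 61.692 = 35.308 mL
Drug remaining = 35.308 mL × 1.030928 units/mL = 36.4 units

36.4 units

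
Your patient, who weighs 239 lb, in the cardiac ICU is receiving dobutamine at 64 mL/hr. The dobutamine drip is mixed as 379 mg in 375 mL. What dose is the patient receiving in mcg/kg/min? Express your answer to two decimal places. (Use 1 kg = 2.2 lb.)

Weight = 239 lb ÷ 2.2 lb/kg = 108.6364 kg
Concentration = 379 mg ÷ 375 mL = 1.010667 mg/mL = 1010.667 mcg/mL
Drug rate = 64 mL/hr × 1010.667 mcg/mL = 64682.67 mcg/hr
64682.67 mcg/hr ÷ 60 min/hr = 1078.044 mcg/min
1078.044 mcg/min ÷ 108.6364 kg = 9.923422 mcg/kg/min

9.92 mcg/kg/min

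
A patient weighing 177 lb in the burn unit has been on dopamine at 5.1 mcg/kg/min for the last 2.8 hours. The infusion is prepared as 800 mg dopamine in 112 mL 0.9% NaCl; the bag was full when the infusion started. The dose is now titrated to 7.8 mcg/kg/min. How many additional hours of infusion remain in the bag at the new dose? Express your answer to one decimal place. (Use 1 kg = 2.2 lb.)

Initial rate:
Weight = 177 lb ÷ 2.2 lb/kg = 80.45455 kg
Dose = 5.1 mcg/kg/min × 80.45455 kg = 410.3182 mcg/min
410.3182 mcg/min × 60 min/hr = 24619.09 mcg/hr
Concentration = 800 mg ÷ 112 mL = 7.142857 mg/mL = 7142.857 mcg/mL
Rate = 24619.09 mcg/hr ÷ 7142.857 mcg/mL = 3.446673 mL/hr
Volume infused so far = 3.446673 mL/hr × 2.8 hr = 9.650684 mL
Volume remaining = 112 − 9.650684 = 102.3493 mL
New rate:
Dose = 7.8 mcg/kg/min × 80.45455 kg = 627.5455 mcg/min
627.5455 mcg/min × 60 min/hr = 37652.73 mcg/hr
Rate = 37652.73 mcg/hr ÷ 7142.857 mcg/mL = 5.271382 mL/hr
Time remaining = 102.3493 mL ÷ 5.271382 mL/hr = 19.41603 hr

19.4 hours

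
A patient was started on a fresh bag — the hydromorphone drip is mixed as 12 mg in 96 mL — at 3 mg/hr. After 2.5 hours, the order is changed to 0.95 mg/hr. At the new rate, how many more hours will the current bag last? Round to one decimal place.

4.7 hours

Initial rate:
Concentration = 12 mg ÷ 96 mL = 0.125 mg/mL
Rate = 3 mg/hr ÷ 0.125 mg/mL = 24 mL/hr
Volume infused so far = 24 mL/hr × 2.5 hr = 60 mL
Volume remaining = 96 − 60 = 36 mL
New rate:
Rate = 0.95 mg/hr ÷ 0.125 mg/mL = 7.6 mL/hr
Time remaining = 36 mL ÷ 7.6 mL/hr = 4.736842 hr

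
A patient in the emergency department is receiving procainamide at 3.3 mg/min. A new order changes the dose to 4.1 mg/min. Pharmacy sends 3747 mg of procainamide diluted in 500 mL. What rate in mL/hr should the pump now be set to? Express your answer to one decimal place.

32.8 mL/hr

4.1 mg/min × 60 min/hr = 246 mg/hr
Concentration = 3747 mg ÷ 500 mL = 7.494 mg/mL
Rate = 246 mg/hr ÷ 7.494 mg/mL = 32.82626 mL/hr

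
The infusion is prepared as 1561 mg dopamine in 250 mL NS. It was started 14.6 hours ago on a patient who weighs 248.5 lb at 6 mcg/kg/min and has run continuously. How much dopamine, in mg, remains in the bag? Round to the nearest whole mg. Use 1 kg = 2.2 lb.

Weight = 248.5 lb ÷ 2.2 lb/kg = 112.9545 kg
Dose = 6 mcg/kg/min × 112.9545 kg = 677.7273 mcg/min
677.7273 mcg/min × 60 min/hr = 40663.64 mcg/hr
Concentration = 1561 mg ÷ 250 mL = 6.244 mg/mL = 6244 mcg/mL
Rate = 40663.64 mcg/hr ÷ 6244 mcg/mL = 6.512434 mL/hr
Volume infused = 6.512434 mL/hr × 14.6 hr = 95.08153 mL
Volume remaining = 250 − 95.08153 = 154.9185 mL
Drug remaining = 154.9185 mL × 6244 mcg/mL = 967310.9 mcg = 967.3109 mg

967 mg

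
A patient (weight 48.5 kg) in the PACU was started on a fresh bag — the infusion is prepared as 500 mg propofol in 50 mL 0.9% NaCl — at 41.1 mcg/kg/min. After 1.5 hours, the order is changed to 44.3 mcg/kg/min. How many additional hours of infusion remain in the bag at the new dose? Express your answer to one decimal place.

2.5 hours

Initial rate:
Dose = 41.1 mcg/kg/min × 48.5 kg = 1993.35 mcg/min
1993.35 mcg/min × 60 min/hr = 119601 mcg/hr
Concentration = 500 mg ÷ 50 mL = 10 mg/mL = 10000 mcg/mL
Rate = 119601 mcg/hr ÷ 10000 mcg/mL = 11.9601 mL/hr
Volume infused so far = 11.9601 mL/hr × 1.5 hr = 17.94015 mL
Volume remaining = 50 − 17.94015 = 32.05985 mL
New rate:
Dose = 44.3 mcg/kg/min × 48.5 kg = 2148.55 mcg/min
2148.55 mcg/min × 60 min/hr = 128913 mcg/hr
Rate = 128913 mcg/hr ÷ 10000 mcg/mL = 12.8913 mL/hr
Time remaining = 32.05985 mL ÷ 12.8913 mL/hr = 2.486937 hr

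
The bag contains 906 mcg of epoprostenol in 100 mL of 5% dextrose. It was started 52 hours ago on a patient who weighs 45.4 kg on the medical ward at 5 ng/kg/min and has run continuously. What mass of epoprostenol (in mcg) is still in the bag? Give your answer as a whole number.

198 mcg

Dose = 5 ng/kg/min × 45.4 kg = 227 ng/min
227 ng/min × 60 min/hr = 13620 ng/hr
Concentration = 906 mcg ÷ 100 mL = 9.06 mcg/mL = 9060 ng/mL
Rate = 13620 ng/hr ÷ 9060 ng/mL = 1.503311 mL/hr
Volume infused = 1.503311 mL/hr × 52 hr = 78.17219 mL
Volume remaining = 100 − 78.17219 = 21.82781 mL
Drug remaining = 21.82781 mL × 9060 ng/mL = 197760 ng = 197.76 mcg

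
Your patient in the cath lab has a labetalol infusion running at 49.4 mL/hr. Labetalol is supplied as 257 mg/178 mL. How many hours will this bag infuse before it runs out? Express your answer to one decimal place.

3.6 hours

Duration = 178 mL ÷ 49.4 mL/hr = 3.603239 hr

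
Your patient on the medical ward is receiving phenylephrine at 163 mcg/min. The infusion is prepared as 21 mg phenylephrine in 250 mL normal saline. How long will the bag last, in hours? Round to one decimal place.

2.1 hours

163 mcg/min × 60 min/hr = 9780 mcg/hr
Concentration = 21 mg ÷ 250 mL = 0.084 mg/mL = 84 mcg/mL
Rate = 9780 mcg/hr ÷ 84 mcg/mL = 116.4286 mL/hr
Duration = 250 mL ÷ 116.4286 mL/hr = 2.147239 hr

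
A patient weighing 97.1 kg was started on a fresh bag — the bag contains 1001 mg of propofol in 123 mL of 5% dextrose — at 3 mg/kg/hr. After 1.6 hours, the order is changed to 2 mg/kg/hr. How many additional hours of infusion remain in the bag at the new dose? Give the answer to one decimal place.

2.8 hours

Initial rate:
Dose = 3 mg/kg/hr × 97.1 kg = 291.3 mg/hr
Concentration = 1001 mg ÷ 123 mL = 8.138211 mg/mL
Rate = 291.3 mg/hr ÷ 8.138211 mg/mL = 35.79411 mL/hr
Volume infused so far = 35.79411 mL/hr × 1.6 hr = 57.27057 mL
Volume remaining = 123 − 57.27057 = 65.72943 mL
New rate:
Dose = 2 mg/kg/hr × 97.1 kg = 194.2 mg/hr
Rate = 194.2 mg/hr ÷ 8.138211 mg/mL = 23.86274 mL/hr
Time remaining = 65.72943 mL ÷ 23.86274 mL/hr = 2.75448 hr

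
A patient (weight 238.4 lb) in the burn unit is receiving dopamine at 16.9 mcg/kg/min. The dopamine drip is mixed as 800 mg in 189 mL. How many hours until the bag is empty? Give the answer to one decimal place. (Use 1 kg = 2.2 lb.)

Weight = 238.4 lb ÷ 2.2 lb/kg = 108.3636 kg
Dose = 16.9 mcg/kg/min × 108.3636 kg = 1831.345 mcg/min
1831.345 mcg/min × 60 min/hr = 109880.7 mcg/hr
Concentration = 800 mg ÷ 189 mL = 4.232804 mg/mL = 4232.804 mcg/mL
Rate = 109880.7 mcg/hr ÷ 4232.804 mcg/mL = 25.95932 mL/hr
Duration = 189 mL ÷ 25.95932 mL/hr = 7.280622 hr

7.3 hours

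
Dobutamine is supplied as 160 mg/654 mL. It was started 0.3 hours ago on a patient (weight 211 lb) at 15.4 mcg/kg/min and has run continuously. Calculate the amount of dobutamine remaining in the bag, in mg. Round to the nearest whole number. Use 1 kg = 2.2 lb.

Weight = 211 lb ÷ 2.2 lb/kg = 95.90909 kg
Dose = 15.4 mcg/kg/min × 95.90909 kg = 1477 mcg/min
1477 mcg/min × 60 min/hr = 88620 mcg/hr
Concentration = 160 mg ÷ 654 mL = 0.2446483 mg/mL = 244.6483 mcg/mL
Rate = 88620 mcg/hr ÷ 244.6483 mcg/mL = 362.2342 mL/hr
Volume infused = 362.2342 mL/hr × 0.3 hr = 108.6703 mL
Volume remaining = 654 − 108.6703 = 545.3297 mL
Drug remaining = 545.3297 mL × 244.6483 mcg/mL = 133414 mcg = 133.414 mg

133 mg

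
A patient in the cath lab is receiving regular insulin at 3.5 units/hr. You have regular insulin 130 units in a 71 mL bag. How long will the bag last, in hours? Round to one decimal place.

37.1 hours

Concentration = 130 units ÷ 71 mL = 1.830986 units/mL
Rate = 3.5 units/hr ÷ 1.830986 units/mL = 1.911538 mL/hr
Duration = 71 mL ÷ 1.911538 mL/hr = 37.14286 hr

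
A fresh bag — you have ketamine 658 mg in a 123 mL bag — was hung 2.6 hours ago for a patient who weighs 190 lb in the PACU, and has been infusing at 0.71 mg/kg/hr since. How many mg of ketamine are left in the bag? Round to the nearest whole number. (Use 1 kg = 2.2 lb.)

499 mg

Weight = 190 lb ÷ 2.2 lb/kg = 86.36364 kg
Dose = 0.71 mg/kg/hr × 86.36364 kg = 61.31818 mg/hr
Concentration = 658 mg ÷ 123 mL = 5.349593 mg/mL
Rate = 61.31818 mg/hr ÷ 5.349593 mg/mL = 11.46221 mL/hr
Volume infused = 11.46221 mL/hr × 2.6 hr = 29.80175 mL
Volume remaining = 123 − 29.80175 = 93.19825 mL
Drug remaining = 93.19825 mL × 5.349593 mg/mL = 498.5727 mg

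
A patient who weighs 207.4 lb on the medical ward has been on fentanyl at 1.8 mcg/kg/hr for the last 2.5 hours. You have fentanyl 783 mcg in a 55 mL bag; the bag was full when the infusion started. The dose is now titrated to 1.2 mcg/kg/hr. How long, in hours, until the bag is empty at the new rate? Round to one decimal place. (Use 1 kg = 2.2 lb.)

Initial rate:
Weight = 207.4 lb ÷ 2.2 lb/kg = 94.27273 kg
Dose = 1.8 mcg/kg/hr × 94.27273 kg = 169.6909 mcg/hr
Concentration = 783 mcg ÷ 55 mL = 14.23636 mcg/mL
Rate = 169.6909 mcg/hr ÷ 14.23636 mcg/mL = 11.91954 mL/hr
Volume infused so far = 11.91954 mL/hr × 2.5 hr = 29.79885 mL
Volume remaining = 55 − 29.79885 = 25.20115 mL
New rate:
Dose = 1.2 mcg/kg/hr × 94.27273 kg = 113.1273 mcg/hr
Rate = 113.1273 mcg/hr ÷ 14.23636 mcg/mL = 7.94636 mL/hr
Time remaining = 25.20115 mL ÷ 7.94636 mL/hr = 3.171408 hr

3.2 hours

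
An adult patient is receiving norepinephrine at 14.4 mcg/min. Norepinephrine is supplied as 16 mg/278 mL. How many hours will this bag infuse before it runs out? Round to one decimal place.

18.5 hours

14.4 mcg/min × 60 min/hr = 864 mcg/hr
Concentration = 16 mg ÷ 278 mL = 0.05755396 mg/mL = 57.55396 mcg/mL
Rate = 864 mcg/hr ÷ 57.55396 mcg/mL = 15.012 mL/hr
Duration = 278 mL ÷ 15.012 mL/hr = 18.51852 hr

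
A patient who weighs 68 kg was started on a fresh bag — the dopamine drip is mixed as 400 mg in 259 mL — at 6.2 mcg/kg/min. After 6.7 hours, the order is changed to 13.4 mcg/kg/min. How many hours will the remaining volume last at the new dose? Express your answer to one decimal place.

Initial rate:
Dose = 6.2 mcg/kg/min × 68 kg = 421.6 mcg/min
421.6 mcg/min × 60 min/hr = 25296 mcg/hr
Concentration = 400 mg ÷ 259 mL = 1.544402 mg/mL = 1544.402 mcg/mL
Rate = 25296 mcg/hr ÷ 1544.402 mcg/mL = 16.37916 mL/hr
Volume infused so far = 16.37916 mL/hr × 6.7 hr = 109.7404 mL
Volume remaining = 259 − 109.7404 = 149.2596 mL
New rate:
Dose = 13.4 mcg/kg/min × 68 kg = 911.2 mcg/min
911.2 mcg/min × 60 min/hr = 54672 mcg/hr
Rate = 54672 mcg/hr ÷ 1544.402 mcg/mL = 35.40012 mL/hr
Time remaining = 149.2596 mL ÷ 35.40012 mL/hr = 4.216359 hr

4.2 hours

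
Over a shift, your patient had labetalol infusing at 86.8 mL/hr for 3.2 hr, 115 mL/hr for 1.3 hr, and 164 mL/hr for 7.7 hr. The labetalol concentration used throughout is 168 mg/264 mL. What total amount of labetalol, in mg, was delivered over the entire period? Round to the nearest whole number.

1075 mg

Concentration = 168 mg ÷ 264 mL = 0.6363636 mg/mL
Stage 1: 86.8 mL/hr × 3.2 hr = 277.76 mL → 277.76 mL × 0.6363636 mg/mL = 176.7564 mg
Stage 2: 115 mL/hr × 1.3 hr = 149.5 mL → 149.5 mL × 0.6363636 mg/mL = 95.13636 mg
Stage 3: 164 mL/hr × 7.7 hr = 1262.8 mL → 1262.8 mL × 0.6363636 mg/mL = 803.6 mg
Total = 176.7564 + 95.13636 + 803.6 = 1075.493 mg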